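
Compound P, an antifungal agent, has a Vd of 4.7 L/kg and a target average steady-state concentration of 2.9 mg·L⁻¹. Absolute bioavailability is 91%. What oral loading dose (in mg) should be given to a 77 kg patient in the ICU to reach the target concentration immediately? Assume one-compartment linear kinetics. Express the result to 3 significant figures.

1150 mg

Vd = 4.7 L/kg × 77 kg = 361.9 L
LD = Vd × C / F = 361.9 × 2.900 / 0.91 = 1153 mg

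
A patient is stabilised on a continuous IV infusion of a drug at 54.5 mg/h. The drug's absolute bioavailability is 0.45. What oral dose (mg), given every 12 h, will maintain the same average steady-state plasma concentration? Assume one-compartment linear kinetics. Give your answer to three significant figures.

1450 mg

To maintain the same Css, the systemic dosing rate must be unchanged: F·D/τ = infusion rate.
D = rate × τ / F = 54.5 × 12 / 0.45 = 1453 mg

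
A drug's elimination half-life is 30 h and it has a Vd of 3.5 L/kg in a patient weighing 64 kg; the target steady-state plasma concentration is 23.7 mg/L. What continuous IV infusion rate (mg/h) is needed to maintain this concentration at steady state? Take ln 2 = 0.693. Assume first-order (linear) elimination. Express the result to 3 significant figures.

123 mg/h

Vd = 3.5 L/kg × 64 kg = 224.0 L
CL = ln 2 · Vd / t½ = 0.693 × 224.0 / 30 = 5.174 L/h
Infusion rate = CL × Css = 5.174 × 23.7 = 122.6 mg/h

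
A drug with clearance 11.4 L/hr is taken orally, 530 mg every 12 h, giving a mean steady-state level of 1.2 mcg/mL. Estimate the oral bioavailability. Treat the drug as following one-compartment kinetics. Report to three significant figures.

F·D/τ = CL·Css at steady state → F = CL·Css·τ / D.
F = 11.4 × 1.2 × 12 / 530 = 0.310

0.310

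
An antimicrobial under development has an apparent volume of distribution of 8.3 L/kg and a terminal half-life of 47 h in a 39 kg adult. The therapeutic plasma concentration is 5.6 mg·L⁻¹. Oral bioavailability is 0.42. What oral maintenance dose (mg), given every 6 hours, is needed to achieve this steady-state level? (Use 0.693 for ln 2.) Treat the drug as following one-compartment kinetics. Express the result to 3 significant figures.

382 mg

Vd = 8.3 L/kg × 39 kg = 323.7 L
CL = 0.693 × Vd / t½ = 0.693 × 323.7 / 47 = 4.773 L/h
D = CL × Css × τ / F = 4.773 × 5.6 × 6 / 0.42 = 381.8 mg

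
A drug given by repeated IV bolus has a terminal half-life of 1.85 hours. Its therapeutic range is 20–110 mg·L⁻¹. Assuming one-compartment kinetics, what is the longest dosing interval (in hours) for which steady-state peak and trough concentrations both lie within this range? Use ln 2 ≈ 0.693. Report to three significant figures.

4.55 h

k = 0.693 / t½ = 0.693 / 1.85 = 0.3746 h⁻¹
Between IV bolus doses, concentration decays as C = C₀·e^(−kτ), so C_peak/C_trough = e^(kτ).
τ_max = ln(C_peak/C_trough) / k = ln(110/20) / 0.3746 = 1.705 / 0.3746 = 4.552 h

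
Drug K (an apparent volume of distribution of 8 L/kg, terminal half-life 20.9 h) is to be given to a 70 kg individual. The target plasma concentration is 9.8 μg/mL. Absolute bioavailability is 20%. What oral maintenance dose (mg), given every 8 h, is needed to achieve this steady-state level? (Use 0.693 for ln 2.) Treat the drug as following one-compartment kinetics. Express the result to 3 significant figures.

7280 mg

Total Vd = 8 × 70 = 560.0 L
CL = ln 2 · Vd / t½ = 0.693 × 560.0 / 20.9 = 18.57 L/h
D = CL × Css × τ / F = 18.57 × 9.8 × 8 / 0.2 = 7279 mg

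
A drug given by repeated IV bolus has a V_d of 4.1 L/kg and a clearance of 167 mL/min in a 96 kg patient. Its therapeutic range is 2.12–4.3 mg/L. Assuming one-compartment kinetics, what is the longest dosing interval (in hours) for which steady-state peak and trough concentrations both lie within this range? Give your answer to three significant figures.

Vd(total) = 96 kg × 4.1 L/kg = 393.6 L
CL = 167 mL/min × 60/1000 = 10.02 L/h
k = CL / Vd = 10.02 / 393.6 = 0.02546 h⁻¹
Between IV bolus doses, concentration decays as C = C₀·e^(−kτ), so C_peak/C_trough = e^(kτ).
τ_max = ln(C_peak/C_trough) / k = ln(4.3/2.12) / 0.02546 = 0.7072 / 0.02546 = 27.78 h

27.8 h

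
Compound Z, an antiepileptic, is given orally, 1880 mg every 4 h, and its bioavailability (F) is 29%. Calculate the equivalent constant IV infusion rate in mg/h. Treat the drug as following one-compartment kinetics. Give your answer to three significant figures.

136 mg/h

Equivalent systemic input: infusion rate = F·D/τ.
Rate = 0.29 × 1880 / 4 = 136.3 mg/h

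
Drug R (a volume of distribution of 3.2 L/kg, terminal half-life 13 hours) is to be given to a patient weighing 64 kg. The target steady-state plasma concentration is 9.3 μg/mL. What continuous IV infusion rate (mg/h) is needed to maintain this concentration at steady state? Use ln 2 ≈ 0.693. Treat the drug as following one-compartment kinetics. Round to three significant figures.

102 mg/h

Total Vd = 3.2 × 64 = 204.8 L
k = 0.693/13 = 0.05331 h⁻¹, so CL = k·Vd = 0.05331 × 204.8 = 10.92 L/h
Infusion rate = CL × Css = 10.92 × 9.3 = 101.6 mg/h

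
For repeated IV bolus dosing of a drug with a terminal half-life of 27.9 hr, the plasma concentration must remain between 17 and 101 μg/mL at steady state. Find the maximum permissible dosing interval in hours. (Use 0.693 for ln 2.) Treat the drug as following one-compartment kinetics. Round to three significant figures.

k = 0.693 / t½ = 0.693 / 27.9 = 0.02484 h⁻¹
Between IV bolus doses, concentration decays as C = C₀·e^(−kτ), so C_peak/C_trough = e^(kτ).
τ_max = ln(C_peak/C_trough) / k = ln(101/17) / 0.02484 = 1.782 / 0.02484 = 71.74 h

71.7 h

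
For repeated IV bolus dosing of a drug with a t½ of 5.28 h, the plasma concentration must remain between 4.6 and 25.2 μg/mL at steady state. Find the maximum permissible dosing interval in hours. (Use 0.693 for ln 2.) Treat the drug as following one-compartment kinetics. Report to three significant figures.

13.0 h

k = 0.693 / t½ = 0.693 / 5.28 = 0.1313 h⁻¹
Between IV bolus doses, concentration decays as C = C₀·e^(−kτ), so C_peak/C_trough = e^(kτ).
τ_max = ln(C_peak/C_trough) / k = ln(25.2/4.6) / 0.1313 = 1.701 / 0.1313 = 12.96 h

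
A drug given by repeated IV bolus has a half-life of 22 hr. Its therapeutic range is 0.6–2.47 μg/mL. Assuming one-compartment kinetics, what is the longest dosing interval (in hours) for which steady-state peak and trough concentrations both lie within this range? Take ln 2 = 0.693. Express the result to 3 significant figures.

44.9 h

k = 0.693 / t½ = 0.693 / 22 = 0.03150 h⁻¹
Between IV bolus doses, concentration decays as C = C₀·e^(−kτ), so C_peak/C_trough = e^(kτ).
τ_max = ln(C_peak/C_trough) / k = ln(2.47/0.6) / 0.03150 = 1.415 / 0.03150 = 44.92 h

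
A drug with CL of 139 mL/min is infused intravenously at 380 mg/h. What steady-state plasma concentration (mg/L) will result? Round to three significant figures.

Convert clearance: 139 mL/min × 60 min/h ÷ 1000 mL/L = 8.340 L/h
Css = rate / CL = 380 / 8.340 = 45.56 mg/L

45.6 mg/L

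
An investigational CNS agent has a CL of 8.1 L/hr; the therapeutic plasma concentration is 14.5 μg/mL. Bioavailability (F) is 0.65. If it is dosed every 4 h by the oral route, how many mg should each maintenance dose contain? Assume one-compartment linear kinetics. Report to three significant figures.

723 mg

At steady state, dose per interval replaces the amount cleared in that interval: F·D/τ = CL·Css.
D = CL × Css × τ / F = 8.100 × 14.5 × 4 / 0.65 = 722.8 mg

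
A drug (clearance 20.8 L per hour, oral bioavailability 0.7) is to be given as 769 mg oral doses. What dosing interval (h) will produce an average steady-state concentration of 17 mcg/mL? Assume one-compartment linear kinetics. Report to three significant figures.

1.52 h

F·D/τ = CL·Css → τ = F·D / (CL·Css).
τ = 0.7 × 769 / (20.8 × 17) = 1.522 h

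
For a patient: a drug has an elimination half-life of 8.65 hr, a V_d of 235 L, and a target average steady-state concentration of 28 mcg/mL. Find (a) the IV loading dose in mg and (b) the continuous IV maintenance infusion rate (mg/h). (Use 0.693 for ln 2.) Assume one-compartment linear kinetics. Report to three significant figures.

(a) 6580 mg; (b) 527 mg/h

LD = Vd × C = 235.0 × 28 = 6580 mg
CL = 0.693 × Vd / t½ = 0.693 × 235.0 / 8.65 = 18.83 L/h
Infusion rate = CL × Css = 18.83 × 28 = 527.2 mg/h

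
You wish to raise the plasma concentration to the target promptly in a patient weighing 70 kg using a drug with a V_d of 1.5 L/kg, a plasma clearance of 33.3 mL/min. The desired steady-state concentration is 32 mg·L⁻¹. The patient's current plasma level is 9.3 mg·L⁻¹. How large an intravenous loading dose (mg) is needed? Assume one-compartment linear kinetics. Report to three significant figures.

2380 mg

Total Vd = 1.5 × 70 = 105.0 L
Concentration deficit ΔC = 32 − 9.3 = 22.70 mg/L
LD = Vd × ΔC = 105.0 × 22.70 = 2384 mg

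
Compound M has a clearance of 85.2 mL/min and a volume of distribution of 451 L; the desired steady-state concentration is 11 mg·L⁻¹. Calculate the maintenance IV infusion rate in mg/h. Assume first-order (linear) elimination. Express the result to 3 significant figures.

CL = 85.2 mL/min = 85.2 × 0.06 = 5.112 L/h
Maintenance depends on clearance, not Vd — rate in must match rate out.
Rate = CL × Css = 5.112 × 11 = 56.23 mg/h

56.2 mg/h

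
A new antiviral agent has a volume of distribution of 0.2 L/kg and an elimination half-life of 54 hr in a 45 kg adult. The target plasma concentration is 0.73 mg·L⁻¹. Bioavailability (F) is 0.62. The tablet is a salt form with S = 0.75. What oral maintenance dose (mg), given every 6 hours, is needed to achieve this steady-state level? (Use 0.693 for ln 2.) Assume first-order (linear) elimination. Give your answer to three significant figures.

1.09 mg

Total Vd = 0.2 × 45 = 9.000 L
CL = ln 2 · Vd / t½ = 0.693 × 9.000 / 54 = 0.1155 L/h
D = CL × Css × τ / F / S = 0.1155 × 0.73 × 6 / 0.62 / 0.75 = 1.088 mg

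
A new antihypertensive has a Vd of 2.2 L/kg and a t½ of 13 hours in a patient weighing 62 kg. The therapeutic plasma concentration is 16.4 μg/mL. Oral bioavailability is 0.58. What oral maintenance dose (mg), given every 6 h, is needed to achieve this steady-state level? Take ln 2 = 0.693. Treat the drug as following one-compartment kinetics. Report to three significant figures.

Vd(total) = 62 kg × 2.2 L/kg = 136.4 L
CL = 0.693 × Vd / t½ = 0.693 × 136.4 / 13 = 7.271 L/h
D = CL × Css × τ / F = 7.271 × 16.4 × 6 / 0.58 = 1234 mg

1230 mg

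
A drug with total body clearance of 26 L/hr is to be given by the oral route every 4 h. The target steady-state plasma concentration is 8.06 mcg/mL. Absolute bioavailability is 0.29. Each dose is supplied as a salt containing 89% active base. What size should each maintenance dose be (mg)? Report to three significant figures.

D = CL × Css × τ / F / S = 26.00 × 8.06 × 4 / 0.29 / 0.89 = 3248 mg

3250 mg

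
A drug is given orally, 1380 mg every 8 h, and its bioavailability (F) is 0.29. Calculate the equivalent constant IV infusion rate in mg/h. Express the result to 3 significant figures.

Equivalent systemic input: infusion rate = F·D/τ.
Rate = 0.29 × 1380 / 8 = 50.03 mg/h

50.0 mg/h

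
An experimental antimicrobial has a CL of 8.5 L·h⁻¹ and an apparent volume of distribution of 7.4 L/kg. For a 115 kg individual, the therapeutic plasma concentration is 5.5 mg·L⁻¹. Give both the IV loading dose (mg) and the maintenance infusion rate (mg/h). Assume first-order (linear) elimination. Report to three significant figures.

(a) 4680 mg; (b) 46.8 mg/h

Vd(total) = 115 kg × 7.4 L/kg = 851.0 L
LD = Vd · C_target = 851.0 × 5.5 = 4681 mg
Infusion rate = 8.500 L/h × 5.5 mg/L = 46.75 mg/h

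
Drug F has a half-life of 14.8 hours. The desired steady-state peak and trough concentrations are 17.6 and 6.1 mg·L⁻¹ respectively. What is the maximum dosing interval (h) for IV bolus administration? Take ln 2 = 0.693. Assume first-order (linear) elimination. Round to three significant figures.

22.6 h

k = 0.693 / t½ = 0.693 / 14.8 = 0.04682 h⁻¹
Between IV bolus doses, concentration decays as C = C₀·e^(−kτ), so C_peak/C_trough = e^(kτ).
τ_max = ln(C_peak/C_trough) / k = ln(17.6/6.1) / 0.04682 = 1.060 / 0.04682 = 22.64 h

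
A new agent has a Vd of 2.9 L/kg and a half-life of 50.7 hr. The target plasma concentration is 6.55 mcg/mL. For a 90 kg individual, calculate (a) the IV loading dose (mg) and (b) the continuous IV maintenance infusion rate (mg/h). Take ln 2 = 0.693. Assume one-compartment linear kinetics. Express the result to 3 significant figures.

(a) 1710 mg; (b) 23.4 mg/h

Vd(total) = 90 kg × 2.9 L/kg = 261.0 L
LD = Vd × C = 261.0 × 6.55 = 1710 mg
CL = 0.693 × Vd / t½ = 0.693 × 261.0 / 50.7 = 3.568 L/h
Infusion rate = CL × Css = 3.568 × 6.55 = 23.37 mg/h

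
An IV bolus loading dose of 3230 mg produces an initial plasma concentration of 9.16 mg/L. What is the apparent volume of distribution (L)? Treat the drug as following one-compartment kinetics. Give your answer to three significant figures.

353 L

Immediately after an IV bolus, C₀ = Dose / Vd, so Vd = Dose / C₀.
Vd = 3230 / 9.16 = 352.6 L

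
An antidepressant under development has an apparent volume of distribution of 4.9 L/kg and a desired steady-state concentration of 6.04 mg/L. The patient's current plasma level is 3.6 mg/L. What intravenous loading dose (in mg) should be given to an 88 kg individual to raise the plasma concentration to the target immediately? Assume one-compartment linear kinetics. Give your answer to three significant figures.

1050 mg

Vd(total) = 88 kg × 4.9 L/kg = 431.2 L
The loading dose fills Vd to the target concentration.
Concentration deficit ΔC = 6.04 − 3.6 = 2.440 mg/L
LD = Vd × ΔC = 431.2 × 2.440 = 1052 mg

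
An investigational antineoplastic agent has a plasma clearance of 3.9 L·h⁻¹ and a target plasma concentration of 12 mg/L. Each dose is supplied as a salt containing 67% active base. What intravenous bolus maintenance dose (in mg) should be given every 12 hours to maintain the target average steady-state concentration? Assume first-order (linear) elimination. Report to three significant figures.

D = CL × Css × τ / S = 3.900 × 12 × 12 / 0.67 = 838.2 mg

838 mg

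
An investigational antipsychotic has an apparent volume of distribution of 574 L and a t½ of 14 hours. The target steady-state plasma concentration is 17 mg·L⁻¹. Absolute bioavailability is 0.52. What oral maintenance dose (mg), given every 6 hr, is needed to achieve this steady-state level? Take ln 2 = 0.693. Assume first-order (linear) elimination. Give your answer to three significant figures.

CL = 0.693 × Vd / t½ = 0.693 × 574.0 / 14 = 28.41 L/h
D = CL × Css × τ / F = 28.41 × 17 × 6 / 0.52 = 5573 mg

5570 mg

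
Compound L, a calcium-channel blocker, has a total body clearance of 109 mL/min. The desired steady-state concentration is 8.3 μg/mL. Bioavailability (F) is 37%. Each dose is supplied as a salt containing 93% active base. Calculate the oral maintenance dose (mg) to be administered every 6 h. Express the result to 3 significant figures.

CL = 109 mL/min × 60/1000 = 6.540 L/h
At steady state, dose per interval replaces the amount cleared in that interval: F·S·D/τ = CL·Css.
D = CL × Css × τ / F / S = 6.540 × 8.3 × 6 / 0.37 / 0.93 = 946.5 mg

947 mg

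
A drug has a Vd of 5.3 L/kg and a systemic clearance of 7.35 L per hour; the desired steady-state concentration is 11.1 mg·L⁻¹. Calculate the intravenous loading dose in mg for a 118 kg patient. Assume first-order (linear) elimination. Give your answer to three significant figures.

Vd = 5.3 L/kg × 118 kg = 625.4 L
LD = Vd × C = 625.4 × 11.10 = 6942 mg

6940 mg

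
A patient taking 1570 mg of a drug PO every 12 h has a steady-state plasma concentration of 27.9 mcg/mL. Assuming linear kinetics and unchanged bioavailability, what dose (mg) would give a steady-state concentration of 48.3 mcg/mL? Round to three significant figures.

With linear kinetics, Css is proportional to dose rate (D/τ) at fixed clearance.
D₂ = D₁ × (Css,target / Css,current) = 1570 × 48.3/27.9 = 2718 mg

2720 mg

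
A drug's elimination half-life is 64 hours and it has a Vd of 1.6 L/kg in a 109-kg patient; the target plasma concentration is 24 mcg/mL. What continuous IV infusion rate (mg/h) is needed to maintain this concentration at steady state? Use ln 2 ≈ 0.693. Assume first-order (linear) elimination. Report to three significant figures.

Vd(total) = 109 kg × 1.6 L/kg = 174.4 L
CL = ln 2 · Vd / t½ = 0.693 × 174.4 / 64 = 1.888 L/h
Infusion rate = CL × Css = 1.888 × 24 = 45.31 mg/h

45.3 mg/h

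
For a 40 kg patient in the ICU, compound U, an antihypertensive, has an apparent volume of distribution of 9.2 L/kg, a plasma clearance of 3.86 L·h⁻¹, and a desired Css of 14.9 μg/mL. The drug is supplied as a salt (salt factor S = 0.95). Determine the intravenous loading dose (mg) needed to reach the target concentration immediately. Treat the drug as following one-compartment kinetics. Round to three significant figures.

Vd(total) = 40 kg × 9.2 L/kg = 368.0 L
LD = Vd × C / S = 368.0 × 14.90 / 0.95 = 5772 mg

5770 mg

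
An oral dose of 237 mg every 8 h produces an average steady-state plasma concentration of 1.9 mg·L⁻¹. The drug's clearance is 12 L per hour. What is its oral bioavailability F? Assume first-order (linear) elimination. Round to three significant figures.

F·D/τ = CL·Css at steady state → F = CL·Css·τ / D.
F = 12 × 1.9 × 8 / 237 = 0.770

0.770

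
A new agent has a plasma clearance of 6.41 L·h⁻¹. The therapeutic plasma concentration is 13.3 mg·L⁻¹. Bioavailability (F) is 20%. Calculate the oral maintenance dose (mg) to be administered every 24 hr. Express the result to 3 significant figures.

10200 mg

D = CL × Css × τ / F = 6.410 × 13.3 × 24 / 0.2 = 10230 mg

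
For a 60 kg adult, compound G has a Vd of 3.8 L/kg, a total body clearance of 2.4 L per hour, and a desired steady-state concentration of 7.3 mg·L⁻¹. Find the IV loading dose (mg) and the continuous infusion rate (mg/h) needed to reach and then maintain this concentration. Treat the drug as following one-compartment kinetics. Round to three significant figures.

(a) 1660 mg; (b) 17.5 mg/h

Vd = 3.8 L/kg × 60 kg = 228.0 L
LD = Vd · C_target = 228.0 × 7.3 = 1664 mg
Maintenance infusion rate = CL × Css = 2.400 × 7.3 = 17.52 mg/h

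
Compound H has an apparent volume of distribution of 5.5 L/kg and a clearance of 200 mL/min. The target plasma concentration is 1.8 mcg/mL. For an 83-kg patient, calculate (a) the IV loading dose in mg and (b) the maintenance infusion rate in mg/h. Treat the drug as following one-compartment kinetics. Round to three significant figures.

(a) 822 mg; (b) 21.6 mg/h

Vd(total) = 83 kg × 5.5 L/kg = 456.5 L
Loading: fill Vd to C_target → 456.5 L × 1.8 mg/L = 821.7 mg
CL = 200 mL/min × 60/1000 = 12.00 L/h
Maintenance infusion rate = CL × Css = 12.00 × 1.8 = 21.60 mg/h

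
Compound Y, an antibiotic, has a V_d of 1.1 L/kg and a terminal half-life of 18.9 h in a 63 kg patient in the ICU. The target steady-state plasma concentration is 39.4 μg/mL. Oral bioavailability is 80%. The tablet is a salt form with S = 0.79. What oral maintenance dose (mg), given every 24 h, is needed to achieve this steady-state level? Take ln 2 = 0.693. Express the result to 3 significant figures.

Vd = 1.1 L/kg × 63 kg = 69.30 L
k = 0.693/18.9 = 0.03667 h⁻¹, so CL = k·Vd = 0.03667 × 69.30 = 2.541 L/h
D = CL × Css × τ / F / S = 2.541 × 39.4 × 24 / 0.8 / 0.79 = 3802 mg

3800 mg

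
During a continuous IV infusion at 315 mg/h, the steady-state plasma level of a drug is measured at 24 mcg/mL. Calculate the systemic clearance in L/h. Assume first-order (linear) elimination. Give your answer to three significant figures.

13.1 L/h

At steady state, infusion rate = CL × Css, so CL = rate / Css.
CL = 315 / 24 = 13.13 L/h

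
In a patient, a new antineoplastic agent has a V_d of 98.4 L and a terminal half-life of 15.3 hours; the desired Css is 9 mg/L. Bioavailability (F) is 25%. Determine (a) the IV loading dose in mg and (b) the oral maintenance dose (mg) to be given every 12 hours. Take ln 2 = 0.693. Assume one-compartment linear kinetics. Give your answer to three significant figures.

LD = Vd × C = 98.40 × 9 = 885.6 mg
CL = 0.693 × Vd / t½ = 0.693 × 98.40 / 15.3 = 4.457 L/h
D = CL × Css × τ / F = 4.457 × 9 × 12 / 0.25 = 1925 mg

(a) 886 mg; (b) 1930 mg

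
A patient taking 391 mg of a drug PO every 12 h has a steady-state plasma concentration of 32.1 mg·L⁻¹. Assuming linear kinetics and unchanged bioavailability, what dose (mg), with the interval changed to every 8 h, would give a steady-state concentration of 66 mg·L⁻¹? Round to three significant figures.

536 mg

For first-order elimination, Css ∝ F·D/(CL·τ); F and CL are unchanged, so Css ∝ D/τ.
D₂ = D₁ × (Css,target / Css,current) × (τ₂/τ₁) = 391 × (66/32.1) × (8/12) = 536.0 mg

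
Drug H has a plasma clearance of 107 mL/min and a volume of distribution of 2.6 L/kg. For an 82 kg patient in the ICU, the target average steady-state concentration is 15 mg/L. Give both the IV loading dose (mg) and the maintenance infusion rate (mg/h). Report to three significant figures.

(a) 3200 mg; (b) 96.3 mg/h

Vd = 2.6 L/kg × 82 kg = 213.2 L
LD = Vd · C_target = 213.2 × 15 = 3198 mg
CL = 107 mL/min × 60/1000 = 6.420 L/h
Maintenance infusion rate = CL × Css = 6.420 × 15 = 96.30 mg/h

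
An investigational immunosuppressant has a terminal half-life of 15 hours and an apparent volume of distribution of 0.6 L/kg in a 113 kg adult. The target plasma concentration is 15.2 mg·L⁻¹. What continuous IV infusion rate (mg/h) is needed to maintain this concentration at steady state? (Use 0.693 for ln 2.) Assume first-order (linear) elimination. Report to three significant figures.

47.6 mg/h

Vd(total) = 113 kg × 0.6 L/kg = 67.80 L
CL = 0.693 × Vd / t½ = 0.693 × 67.80 / 15 = 3.132 L/h
Infusion rate = CL × Css = 3.132 × 15.2 = 47.61 mg/h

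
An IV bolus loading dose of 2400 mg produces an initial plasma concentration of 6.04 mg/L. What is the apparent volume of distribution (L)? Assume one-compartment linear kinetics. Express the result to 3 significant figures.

Immediately after an IV bolus, C₀ = Dose / Vd, so Vd = Dose / C₀.
Vd = 2400 / 6.04 = 397.4 L

397 L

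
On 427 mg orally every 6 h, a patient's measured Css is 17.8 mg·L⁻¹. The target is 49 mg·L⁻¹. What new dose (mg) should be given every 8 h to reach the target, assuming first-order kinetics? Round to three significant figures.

For first-order elimination, Css ∝ F·D/(CL·τ); F and CL are unchanged, so Css ∝ D/τ.
D₂ = D₁ × (Css,target / Css,current) × (τ₂/τ₁) = 427 × (49/17.8) × (8/6) = 1567 mg

1570 mg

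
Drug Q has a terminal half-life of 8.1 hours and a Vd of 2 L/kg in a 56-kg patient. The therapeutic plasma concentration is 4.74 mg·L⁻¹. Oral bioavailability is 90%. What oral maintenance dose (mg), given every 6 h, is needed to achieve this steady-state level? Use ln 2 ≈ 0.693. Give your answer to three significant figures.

Vd = 2 L/kg × 56 kg = 112.0 L
CL = 0.693 × Vd / t½ = 0.693 × 112.0 / 8.1 = 9.582 L/h
D = CL × Css × τ / F = 9.582 × 4.74 × 6 / 0.9 = 302.8 mg

303 mg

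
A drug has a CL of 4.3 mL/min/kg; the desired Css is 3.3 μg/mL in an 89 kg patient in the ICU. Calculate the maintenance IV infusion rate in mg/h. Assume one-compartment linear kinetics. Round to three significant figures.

CL = 4.3 mL/min/kg × 89 kg = 382.7 mL/min = 382.7 × 60/1000 = 22.96 L/h
At steady state, infusion rate equals elimination rate: rate in = CL × Css.
Rate = CL × Css = 22.96 × 3.3 = 75.77 mg/h

75.8 mg/h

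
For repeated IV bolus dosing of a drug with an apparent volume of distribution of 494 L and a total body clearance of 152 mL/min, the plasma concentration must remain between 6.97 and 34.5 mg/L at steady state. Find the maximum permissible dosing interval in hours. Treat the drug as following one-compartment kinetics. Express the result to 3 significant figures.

86.6 h

CL = 152 mL/min × 60/1000 = 9.120 L/h
k = CL / Vd = 9.120 / 494.0 = 0.01846 h⁻¹
Between IV bolus doses, concentration decays as C = C₀·e^(−kτ), so C_peak/C_trough = e^(kτ).
τ_max = ln(C_peak/C_trough) / k = ln(34.5/6.97) / 0.01846 = 1.599 / 0.01846 = 86.62 h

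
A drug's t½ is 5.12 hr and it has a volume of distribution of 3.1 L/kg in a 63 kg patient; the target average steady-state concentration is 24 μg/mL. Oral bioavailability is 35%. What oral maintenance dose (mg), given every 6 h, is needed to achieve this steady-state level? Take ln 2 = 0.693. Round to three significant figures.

Vd = 3.1 L/kg × 63 kg = 195.3 L
CL = ln 2 · Vd / t½ = 0.693 × 195.3 / 5.12 = 26.43 L/h
D = CL × Css × τ / F = 26.43 × 24 × 6 / 0.35 = 10870 mg

10900 mg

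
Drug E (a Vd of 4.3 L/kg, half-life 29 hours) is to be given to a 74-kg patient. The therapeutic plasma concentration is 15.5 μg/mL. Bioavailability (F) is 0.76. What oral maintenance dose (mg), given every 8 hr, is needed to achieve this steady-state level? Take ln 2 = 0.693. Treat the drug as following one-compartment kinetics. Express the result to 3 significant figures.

Vd(total) = 74 kg × 4.3 L/kg = 318.2 L
CL = ln 2 · Vd / t½ = 0.693 × 318.2 / 29 = 7.604 L/h
D = CL × Css × τ / F = 7.604 × 15.5 × 8 / 0.76 = 1241 mg

1240 mg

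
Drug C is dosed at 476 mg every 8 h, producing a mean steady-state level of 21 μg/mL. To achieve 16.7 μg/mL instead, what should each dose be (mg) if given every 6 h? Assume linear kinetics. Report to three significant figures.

284 mg

For first-order elimination, Css ∝ F·D/(CL·τ); F and CL are unchanged, so Css ∝ D/τ.
D₂ = D₁ × (Css,target / Css,current) × (τ₂/τ₁) = 476 × (16.7/21) × (6/8) = 283.9 mg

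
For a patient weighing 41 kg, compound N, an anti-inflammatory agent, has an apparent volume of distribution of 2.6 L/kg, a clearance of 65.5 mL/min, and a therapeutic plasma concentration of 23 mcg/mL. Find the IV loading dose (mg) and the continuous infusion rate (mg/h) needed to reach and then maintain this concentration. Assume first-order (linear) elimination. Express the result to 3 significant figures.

(a) 2450 mg; (b) 90.4 mg/h

Vd = 2.6 L/kg × 41 kg = 106.6 L
Loading dose = Vd × C = 106.6 × 23 = 2452 mg
Convert clearance: 65.5 mL/min × 60 min/h ÷ 1000 mL/L = 3.930 L/h
Maintenance infusion rate = CL × Css = 3.930 × 23 = 90.39 mg/h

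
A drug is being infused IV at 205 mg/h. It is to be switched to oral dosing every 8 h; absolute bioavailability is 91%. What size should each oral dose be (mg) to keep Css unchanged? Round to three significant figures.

To maintain the same Css, the systemic dosing rate must be unchanged: F·D/τ = infusion rate.
D = rate × τ / F = 205 × 8 / 0.91 = 1802 mg

1800 mg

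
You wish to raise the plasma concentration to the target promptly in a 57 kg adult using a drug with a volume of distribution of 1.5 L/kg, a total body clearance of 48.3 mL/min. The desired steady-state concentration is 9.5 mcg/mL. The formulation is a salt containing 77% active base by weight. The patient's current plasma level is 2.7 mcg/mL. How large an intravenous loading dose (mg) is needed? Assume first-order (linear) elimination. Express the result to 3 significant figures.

Total Vd = 1.5 × 57 = 85.50 L
Loading dose depends on Vd (not clearance): it fills the distribution volume.
Concentration deficit ΔC = 9.5 − 2.7 = 6.800 mg/L
LD = Vd × ΔC / S = 85.50 × 6.800 / 0.77 = 755.1 mg

755 mg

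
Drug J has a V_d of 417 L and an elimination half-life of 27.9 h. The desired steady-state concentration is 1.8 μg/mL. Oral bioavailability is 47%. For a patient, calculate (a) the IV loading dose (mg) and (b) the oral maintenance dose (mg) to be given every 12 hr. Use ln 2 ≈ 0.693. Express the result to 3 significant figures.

(a) 751 mg; (b) 476 mg

LD = Vd × C = 417.0 × 1.8 = 750.6 mg
CL = 0.693 × Vd / t½ = 0.693 × 417.0 / 27.9 = 10.36 L/h
D = CL × Css × τ / F = 10.36 × 1.8 × 12 / 0.47 = 476.1 mg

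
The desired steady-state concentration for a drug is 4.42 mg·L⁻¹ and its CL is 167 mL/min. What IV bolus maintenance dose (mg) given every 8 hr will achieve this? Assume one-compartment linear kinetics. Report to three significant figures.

354 mg

Convert clearance: 167 mL/min × 60 min/h ÷ 1000 mL/L = 10.02 L/h
D = CL × Css × τ = 10.02 × 4.42 × 8 = 354.3 mg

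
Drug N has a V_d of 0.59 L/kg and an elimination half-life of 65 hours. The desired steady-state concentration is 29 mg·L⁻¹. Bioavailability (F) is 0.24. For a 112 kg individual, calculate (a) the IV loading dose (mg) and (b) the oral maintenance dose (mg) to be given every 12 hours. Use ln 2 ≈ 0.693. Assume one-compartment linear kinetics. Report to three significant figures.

(a) 1920 mg; (b) 1020 mg

Vd = 0.59 L/kg × 112 kg = 66.08 L
LD = Vd × C = 66.08 × 29 = 1916 mg
CL = 0.693 × Vd / t½ = 0.693 × 66.08 / 65 = 0.7045 L/h
D = CL × Css × τ / F = 0.7045 × 29 × 12 / 0.24 = 1022 mg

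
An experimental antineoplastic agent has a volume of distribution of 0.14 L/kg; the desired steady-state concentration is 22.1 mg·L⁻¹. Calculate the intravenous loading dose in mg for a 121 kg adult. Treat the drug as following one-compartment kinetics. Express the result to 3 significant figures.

Total Vd = 0.14 × 121 = 16.94 L
The loading dose fills Vd to the target concentration.
LD = Vd × C = 16.94 × 22.10 = 374.4 mg

374 mg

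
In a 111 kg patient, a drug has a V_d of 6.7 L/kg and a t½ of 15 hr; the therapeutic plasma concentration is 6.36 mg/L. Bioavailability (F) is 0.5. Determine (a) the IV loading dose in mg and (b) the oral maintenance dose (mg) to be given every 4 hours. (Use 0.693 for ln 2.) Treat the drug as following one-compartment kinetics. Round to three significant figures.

Vd(total) = 111 kg × 6.7 L/kg = 743.7 L
LD = Vd × C = 743.7 × 6.36 = 4730 mg
CL = 0.693 × Vd / t½ = 0.693 × 743.7 / 15 = 34.36 L/h
D = CL × Css × τ / F = 34.36 × 6.36 × 4 / 0.5 = 1748 mg

(a) 4730 mg; (b) 1750 mg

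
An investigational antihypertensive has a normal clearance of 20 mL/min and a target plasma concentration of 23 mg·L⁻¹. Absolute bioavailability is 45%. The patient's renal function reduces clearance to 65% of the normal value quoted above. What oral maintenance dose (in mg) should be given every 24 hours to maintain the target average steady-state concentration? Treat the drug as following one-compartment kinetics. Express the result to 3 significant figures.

957 mg

Convert clearance: 20 mL/min × 60 min/h ÷ 1000 mL/L = 1.200 L/h
Patient clearance = 0.65 × 1.200 = 0.7800 L/h
D = CL × Css × τ / F = 0.7800 × 23 × 24 / 0.45 = 956.8 mg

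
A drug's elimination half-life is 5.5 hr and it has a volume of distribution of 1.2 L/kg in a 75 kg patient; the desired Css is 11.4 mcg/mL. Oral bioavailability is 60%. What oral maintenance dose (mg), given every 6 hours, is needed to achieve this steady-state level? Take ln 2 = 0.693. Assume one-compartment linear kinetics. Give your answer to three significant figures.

Total Vd = 1.2 × 75 = 90.00 L
CL = 0.693 × Vd / t½ = 0.693 × 90.00 / 5.5 = 11.34 L/h
D = CL × Css × τ / F = 11.34 × 11.4 × 6 / 0.6 = 1293 mg

1290 mg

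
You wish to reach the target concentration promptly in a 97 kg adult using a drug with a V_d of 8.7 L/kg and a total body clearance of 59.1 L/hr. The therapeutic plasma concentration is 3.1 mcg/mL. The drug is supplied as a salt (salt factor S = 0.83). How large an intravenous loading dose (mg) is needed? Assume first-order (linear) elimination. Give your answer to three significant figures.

3150 mg

Total Vd = 8.7 × 97 = 843.9 L
The loading dose fills Vd to the target concentration; clearance is irrelevant here.
LD = Vd × C / S = 843.9 × 3.100 / 0.83 = 3152 mg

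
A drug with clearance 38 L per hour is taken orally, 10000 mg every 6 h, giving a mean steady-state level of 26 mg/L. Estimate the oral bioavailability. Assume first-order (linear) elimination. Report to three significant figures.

F·D/τ = CL·Css at steady state → F = CL·Css·τ / D.
F = 38 × 26 × 6 / 10000 = 0.593

0.593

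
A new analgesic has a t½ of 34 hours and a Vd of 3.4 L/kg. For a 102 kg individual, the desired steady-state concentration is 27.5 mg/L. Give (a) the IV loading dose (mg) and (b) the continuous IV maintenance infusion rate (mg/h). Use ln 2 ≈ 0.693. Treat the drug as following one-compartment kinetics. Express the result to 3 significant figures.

(a) 9540 mg; (b) 194 mg/h

Vd(total) = 102 kg × 3.4 L/kg = 346.8 L
LD = Vd × C = 346.8 × 27.5 = 9537 mg
CL = 0.693 × Vd / t½ = 0.693 × 346.8 / 34 = 7.069 L/h
Infusion rate = CL × Css = 7.069 × 27.5 = 194.4 mg/h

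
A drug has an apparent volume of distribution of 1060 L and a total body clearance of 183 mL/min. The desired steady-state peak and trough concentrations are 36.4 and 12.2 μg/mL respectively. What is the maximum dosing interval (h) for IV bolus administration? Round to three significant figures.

Convert clearance: 183 mL/min × 60 min/h ÷ 1000 mL/L = 10.98 L/h
k = CL / Vd = 10.98 / 1060 = 0.01036 h⁻¹
Between IV bolus doses, concentration decays as C = C₀·e^(−kτ), so C_peak/C_trough = e^(kτ).
τ_max = ln(C_peak/C_trough) / k = ln(36.4/12.2) / 0.01036 = 1.093 / 0.01036 = 105.5 h

106 h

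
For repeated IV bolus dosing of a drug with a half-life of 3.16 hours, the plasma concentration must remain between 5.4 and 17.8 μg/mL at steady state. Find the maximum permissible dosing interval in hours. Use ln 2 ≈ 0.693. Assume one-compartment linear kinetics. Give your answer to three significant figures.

5.44 h

k = 0.693 / t½ = 0.693 / 3.16 = 0.2193 h⁻¹
Between IV bolus doses, concentration decays as C = C₀·e^(−kτ), so C_peak/C_trough = e^(kτ).
τ_max = ln(C_peak/C_trough) / k = ln(17.8/5.4) / 0.2193 = 1.193 / 0.2193 = 5.440 h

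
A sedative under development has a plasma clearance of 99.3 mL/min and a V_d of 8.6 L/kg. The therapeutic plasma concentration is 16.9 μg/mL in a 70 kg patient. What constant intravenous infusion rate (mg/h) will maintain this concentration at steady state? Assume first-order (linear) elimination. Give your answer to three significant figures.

101 mg/h

CL = 99.3 mL/min = 99.3 × 0.06 = 5.958 L/h
Maintenance depends on clearance, not Vd — rate in must match rate out.
R₀ = 5.958 × 16.9 = 100.7 mg/h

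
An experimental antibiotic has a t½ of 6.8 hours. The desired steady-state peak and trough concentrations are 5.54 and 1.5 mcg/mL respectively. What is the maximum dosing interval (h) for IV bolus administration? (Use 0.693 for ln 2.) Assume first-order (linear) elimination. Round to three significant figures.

12.8 h

k = 0.693 / t½ = 0.693 / 6.8 = 0.1019 h⁻¹
Between IV bolus doses, concentration decays as C = C₀·e^(−kτ), so C_peak/C_trough = e^(kτ).
τ_max = ln(C_peak/C_trough) / k = ln(5.54/1.5) / 0.1019 = 1.307 / 0.1019 = 12.83 h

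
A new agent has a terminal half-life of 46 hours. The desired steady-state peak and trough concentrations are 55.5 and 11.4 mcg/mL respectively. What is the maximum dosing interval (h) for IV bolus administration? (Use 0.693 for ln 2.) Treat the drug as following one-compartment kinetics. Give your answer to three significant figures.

k = 0.693 / t½ = 0.693 / 46 = 0.01507 h⁻¹
Between IV bolus doses, concentration decays as C = C₀·e^(−kτ), so C_peak/C_trough = e^(kτ).
τ_max = ln(C_peak/C_trough) / k = ln(55.5/11.4) / 0.01507 = 1.583 / 0.01507 = 105.0 h

105 h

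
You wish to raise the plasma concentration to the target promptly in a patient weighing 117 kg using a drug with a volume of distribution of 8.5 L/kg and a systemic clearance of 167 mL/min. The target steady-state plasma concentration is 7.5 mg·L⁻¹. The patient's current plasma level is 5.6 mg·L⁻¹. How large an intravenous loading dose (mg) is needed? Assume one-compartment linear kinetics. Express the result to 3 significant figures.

1890 mg

Vd(total) = 117 kg × 8.5 L/kg = 994.5 L
Concentration deficit ΔC = 7.5 − 5.6 = 1.900 mg/L
LD = Vd × ΔC = 994.5 × 1.900 = 1890 mg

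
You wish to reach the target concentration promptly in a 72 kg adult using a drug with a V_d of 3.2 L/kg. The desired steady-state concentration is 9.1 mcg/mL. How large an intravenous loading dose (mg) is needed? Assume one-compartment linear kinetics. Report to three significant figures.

2100 mg

Vd(total) = 72 kg × 3.2 L/kg = 230.4 L
LD = Vd × C = 230.4 × 9.100 = 2097 mg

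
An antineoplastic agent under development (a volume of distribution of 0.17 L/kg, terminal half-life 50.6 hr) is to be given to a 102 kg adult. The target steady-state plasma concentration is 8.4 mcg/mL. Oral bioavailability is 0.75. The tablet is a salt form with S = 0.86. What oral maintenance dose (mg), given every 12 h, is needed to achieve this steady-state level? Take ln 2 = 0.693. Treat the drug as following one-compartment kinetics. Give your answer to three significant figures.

37.1 mg

Vd = 0.17 L/kg × 102 kg = 17.34 L
k = 0.693/50.6 = 0.01370 h⁻¹, so CL = k·Vd = 0.01370 × 17.34 = 0.2376 L/h
D = CL × Css × τ / F / S = 0.2376 × 8.4 × 12 / 0.75 / 0.86 = 37.13 mg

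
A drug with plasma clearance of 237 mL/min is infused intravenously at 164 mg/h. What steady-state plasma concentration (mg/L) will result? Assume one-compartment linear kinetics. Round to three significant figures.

Convert clearance: 237 mL/min × 60 min/h ÷ 1000 mL/L = 14.22 L/h
Css = rate / CL = 164 / 14.22 = 11.53 mg/L

11.5 mg/L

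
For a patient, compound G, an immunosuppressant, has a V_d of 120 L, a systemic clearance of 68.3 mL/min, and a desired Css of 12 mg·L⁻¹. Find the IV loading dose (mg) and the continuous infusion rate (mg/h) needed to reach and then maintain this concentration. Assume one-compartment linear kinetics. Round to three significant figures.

LD = Vd · C_target = 120.0 × 12 = 1440 mg
CL = 68.3 mL/min = 68.3 × 0.06 = 4.098 L/h
Infusion rate = 4.098 L/h × 12 mg/L = 49.18 mg/h

(a) 1440 mg; (b) 49.2 mg/h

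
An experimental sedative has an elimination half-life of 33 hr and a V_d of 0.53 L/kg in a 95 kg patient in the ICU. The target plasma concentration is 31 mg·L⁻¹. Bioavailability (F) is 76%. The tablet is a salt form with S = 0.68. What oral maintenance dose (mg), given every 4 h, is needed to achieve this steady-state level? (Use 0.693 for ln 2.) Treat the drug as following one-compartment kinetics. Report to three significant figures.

254 mg

Total Vd = 0.53 × 95 = 50.35 L
CL = 0.693 × Vd / t½ = 0.693 × 50.35 / 33 = 1.057 L/h
D = CL × Css × τ / F / S = 1.057 × 31 × 4 / 0.76 / 0.68 = 253.6 mg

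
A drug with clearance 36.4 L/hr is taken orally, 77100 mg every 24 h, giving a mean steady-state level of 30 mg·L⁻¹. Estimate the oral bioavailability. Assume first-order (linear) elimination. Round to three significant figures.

F·D/τ = CL·Css at steady state → F = CL·Css·τ / D.
F = 36.4 × 30 × 24 / 77100 = 0.340

0.340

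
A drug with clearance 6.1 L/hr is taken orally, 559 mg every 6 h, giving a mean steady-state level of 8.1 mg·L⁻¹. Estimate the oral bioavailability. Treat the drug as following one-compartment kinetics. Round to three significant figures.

F·D/τ = CL·Css at steady state → F = CL·Css·τ / D.
F = 6.1 × 8.1 × 6 / 559 = 0.530

0.530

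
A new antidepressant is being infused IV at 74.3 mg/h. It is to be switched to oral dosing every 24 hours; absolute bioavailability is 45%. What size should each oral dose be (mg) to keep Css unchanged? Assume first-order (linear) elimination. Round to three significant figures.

To maintain the same Css, the systemic dosing rate must be unchanged: F·D/τ = infusion rate.
D = rate × τ / F = 74.3 × 24 / 0.45 = 3963 mg

3960 mg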